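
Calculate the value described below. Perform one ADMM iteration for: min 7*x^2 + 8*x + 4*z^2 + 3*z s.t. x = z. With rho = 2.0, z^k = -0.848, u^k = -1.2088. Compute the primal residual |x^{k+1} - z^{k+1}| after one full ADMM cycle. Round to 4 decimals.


ADMM iteration with rho = 2.0, z^k = -0.848, u^k = -1.2088
Step 1: x-update.
Minimize 7*x^2 + 8*x + (2.0/2)*(x + 0.848 - 1.2088)^2
FOC: (2*7 + 2.0)*x = -8 + 2.0*(-0.848 + 1.2088)
x^{k+1} = -0.4549
Step 2: z-update.
Minimize 4*z^2 + 3*z + (2.0/2)*(-0.4549 - z - 1.2088)^2
FOC: (2*4 + 2.0)*z = -3 + 2.0*(-0.4549 - 1.2088)
z^{k+1} = -0.6327
Step 3: u-update.
u^{k+1} = -1.2088 - 0.4549 + 0.6327 = -1.031
Step 4: Primal residual = |-0.4549 + 0.6327| = 0.1778


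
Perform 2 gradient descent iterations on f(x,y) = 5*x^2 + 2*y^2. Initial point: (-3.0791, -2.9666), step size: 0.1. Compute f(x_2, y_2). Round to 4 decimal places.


Gradient descent on f(x,y) = 5*x^2 + 2*y^2.
Starting point: (-3.0791, -2.9666), alpha = 0.1
Step 1: grad_x = 2*5*-3.0791 = -30.791, grad_y = 2*2*-2.9666 = -11.8664
  x_1 = -3.0791 - 0.1*-30.791 = 0.0
  y_1 = -2.9666 - 0.1*-11.8664 = -1.78
Step 2: grad_x = 2*5*0.0 = 0.0, grad_y = 2*2*-1.78 = -7.1198
  x_2 = 0.0 - 0.1*0.0 = 0.0
  y_2 = -1.78 - 0.1*-7.1198 = -1.068
f(0.0, -1.068) = 5*0.0^2 + 2*(-1.068)^2 = 2.2811


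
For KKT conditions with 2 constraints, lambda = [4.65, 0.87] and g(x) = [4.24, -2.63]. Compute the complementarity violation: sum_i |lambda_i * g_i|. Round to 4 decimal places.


KKT complementary slackness check:
lambda_1 * g_1 = 4.65 * 4.24 = 19.716
lambda_2 * g_2 = 0.87 * -2.63 = -2.2881
Total violation = 19.716 + 2.2881 = 22.0041


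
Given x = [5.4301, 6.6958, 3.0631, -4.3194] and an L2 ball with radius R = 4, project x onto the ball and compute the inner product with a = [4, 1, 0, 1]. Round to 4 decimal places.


Step 1: Compute ||x|| (intermediates to 6 decimals).
||x|| = sqrt(5.4301^2 + 6.6958^2 + 3.0631^2 + (-4.3194)^2) = 10.117288
Step 2: Project.
Since ||x|| > R, scale = R/||x|| = 4/10.117288 = 0.395363, proj(x) = scale * x
proj(x) = [2.146861, 2.647272, 1.211036, -1.707731]
Step 3: Dot product.
a^T * proj(x) = 4*2.146861 + 1*2.647272 + 0*1.211036 + 1*(-1.707731) = 9.527


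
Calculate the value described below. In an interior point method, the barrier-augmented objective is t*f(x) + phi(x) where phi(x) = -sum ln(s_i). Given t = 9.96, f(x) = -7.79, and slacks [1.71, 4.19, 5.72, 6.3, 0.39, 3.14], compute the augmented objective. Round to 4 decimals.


Step 1: Compute log-barrier.
ln values: [0.5365, 1.4327, 1.744, 1.8405, -0.9416, 1.1442]
phi = -(0.5365 + 1.4327 + 1.744 + 1.8405 - 0.9416 + 1.1442) = -5.7563
Step 2: Compute augmented objective.
t*f(x) = 9.96*-7.79 = -77.5884
Total = -77.5884 - 5.7563 = -83.3447


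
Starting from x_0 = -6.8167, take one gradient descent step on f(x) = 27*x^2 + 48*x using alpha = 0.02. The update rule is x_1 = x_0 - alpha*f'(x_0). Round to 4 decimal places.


We compute the gradient at x_0 and apply the update.
f'(x) = 54*x + 48
f'(-6.8167) = 54*-6.8167 + 48 = -320.1018
x_1 = -6.8167 - 0.02*-320.1018 = -0.4147


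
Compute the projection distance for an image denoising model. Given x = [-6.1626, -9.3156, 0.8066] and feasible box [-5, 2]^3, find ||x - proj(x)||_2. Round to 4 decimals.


Project each component onto [-5, 2].
clip(-6.1626) = -5.0, clip(-9.3156) = -5.0, clip(0.8066) = 0.8066
Projection = [-5.0, -5.0, 0.8066]
Squared diffs: [1.3516, 18.6244, 0.0]
Distance = sqrt(19.976) = 4.4695


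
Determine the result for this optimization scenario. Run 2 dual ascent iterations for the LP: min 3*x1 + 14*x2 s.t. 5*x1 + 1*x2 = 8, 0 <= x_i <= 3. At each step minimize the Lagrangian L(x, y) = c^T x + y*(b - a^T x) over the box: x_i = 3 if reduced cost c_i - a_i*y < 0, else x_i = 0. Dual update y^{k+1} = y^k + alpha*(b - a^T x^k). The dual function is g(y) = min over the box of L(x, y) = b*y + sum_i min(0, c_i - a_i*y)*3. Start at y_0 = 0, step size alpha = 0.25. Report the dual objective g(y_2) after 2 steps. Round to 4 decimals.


Dual ascent for LP: min 3*x1 + 14*x2, 5*x1 + 1*x2 = 8, 0 <= x_i <= 3
Step 1: y^k = 0.0, reduced costs: (3.0, 14.0)
  x^k = (0.0, 0.0), subgradient = b - a^T x = 8.0
  y^{k+1} = 0.0 + 0.25*8.0 = 2.0
Step 2: y^k = 2.0, reduced costs: (-7.0, 12.0)
  x^k = (3.0, 0.0), subgradient = b - a^T x = -7.0
  y^{k+1} = 2.0 + 0.25*-7.0 = 0.25
Dual objective at y_2 = 0.25: reduced costs (1.75, 13.75), box minimizer x = (0.0, 0.0)
g(y_2) = b*y + (c1 - a1*y)*x1 + (c2 - a2*y)*x2 = 8*0.25 + 1.75*0.0 + 13.75*0.0 = 2.0 + 0.0 + 0.0 = 2.0


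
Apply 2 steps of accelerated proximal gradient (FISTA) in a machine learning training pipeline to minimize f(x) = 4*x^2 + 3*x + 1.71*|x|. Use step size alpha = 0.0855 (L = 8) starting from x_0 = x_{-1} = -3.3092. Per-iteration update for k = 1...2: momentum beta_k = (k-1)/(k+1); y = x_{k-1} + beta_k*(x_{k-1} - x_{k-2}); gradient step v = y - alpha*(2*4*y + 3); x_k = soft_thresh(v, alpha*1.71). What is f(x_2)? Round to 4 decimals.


FISTA on f(x) = 4*x^2 + 3*x + 1.71*|x|
L = 8, alpha = 0.0855
Iteration 1: beta = 0.0, y = -3.3092 + 0.0*(-3.3092 + 3.3092) = -3.3092
  grad(y) = -23.4736, v = y - alpha*grad = -1.3022
  prox(v) = soft_thresh(-1.3022, 0.1462) = -1.156
Iteration 2: beta = 0.3333, y = -1.156 + 0.3333*(-1.156 + 3.3092) = -0.4383
  grad(y) = -0.5062, v = y - alpha*grad = -0.395
  prox(v) = soft_thresh(-0.395, 0.1462) = -0.2488
f(x_2) = 4*(-0.2488)^2 + 3*(-0.2488) + 1.71*|-0.2488| = -0.0734


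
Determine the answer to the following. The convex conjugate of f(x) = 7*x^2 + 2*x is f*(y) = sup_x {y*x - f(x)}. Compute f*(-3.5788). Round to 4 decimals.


f*(y) = sup_x {y*x - a*x^2 - b*x} = sup_x {(y-b)*x - a*x^2}
FOC: (y - b) - 2a*x = 0 => x* = (y - b)/(2a)
x* = (-3.5788 - 2)/(2*7) = -0.3985
f*(-3.5788) = (y-b)^2/(4a) = (-3.5788 - 2)^2/(4*7)
= 31.123/28 = 1.1115


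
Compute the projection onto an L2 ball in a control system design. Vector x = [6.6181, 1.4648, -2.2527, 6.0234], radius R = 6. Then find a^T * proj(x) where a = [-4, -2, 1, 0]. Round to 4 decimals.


Step 1: Compute ||x|| (intermediates to 6 decimals).
||x|| = sqrt(6.6181^2 + 1.4648^2 + (-2.2527)^2 + 6.0234^2) = 9.343495
Step 2: Project.
Since ||x|| > R, scale = R/||x|| = 6/9.343495 = 0.642158, proj(x) = scale * x
proj(x) = [4.249866, 0.940633, -1.446589, 3.867974]
Step 3: Dot product.
a^T * proj(x) = -4*4.249866 - 2*0.940633 + 1*(-1.446589) + 0*3.867974 = -20.3273


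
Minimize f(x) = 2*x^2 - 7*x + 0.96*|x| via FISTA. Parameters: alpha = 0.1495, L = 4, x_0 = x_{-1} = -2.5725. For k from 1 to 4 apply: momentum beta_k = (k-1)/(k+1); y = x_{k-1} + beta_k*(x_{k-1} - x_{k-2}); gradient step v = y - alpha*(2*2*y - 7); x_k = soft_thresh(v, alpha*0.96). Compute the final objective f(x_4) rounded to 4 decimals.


FISTA on f(x) = 2*x^2 - 7*x + 0.96*|x|
L = 4, alpha = 0.1495
Iteration 1: beta = 0.0, y = -2.5725 + 0.0*(-2.5725 + 2.5725) = -2.5725
  grad(y) = -17.29, v = y - alpha*grad = 0.0124
  prox(v) = soft_thresh(0.0124, 0.1435) = 0.0
Iteration 2: beta = 0.3333, y = 0.0 + 0.3333*(0.0 + 2.5725) = 0.8575
  grad(y) = -3.57, v = y - alpha*grad = 1.3912
  prox(v) = soft_thresh(1.3912, 0.1435) = 1.2477
Iteration 3: beta = 0.5, y = 1.2477 + 0.5*(1.2477 - 0.0) = 1.8715
  grad(y) = 0.4862, v = y - alpha*grad = 1.7989
  prox(v) = soft_thresh(1.7989, 0.1435) = 1.6553
Iteration 4: beta = 0.6, y = 1.6553 + 0.6*(1.6553 - 1.2477) = 1.8999
  grad(y) = 0.5997, v = y - alpha*grad = 1.8103
  prox(v) = soft_thresh(1.8103, 0.1435) = 1.6668
f(x_4) = 2*1.6668^2 - 7*1.6668 + 0.96*|1.6668| = -4.5111


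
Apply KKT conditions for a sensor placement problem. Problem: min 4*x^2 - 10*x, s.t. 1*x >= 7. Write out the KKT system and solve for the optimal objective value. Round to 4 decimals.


Step 1: Try lambda = 0 (constraint inactive).
x_unc = 10/(2*4) = 1.25
Check: 1*1.25 = 1.25 < 7 -- violated!
Step 2: Constraint must be active: 1*x = 7
x* = 7/1 = 7.0
lambda = (2*4*7.0 - 10)/1 = 46.0
Step 3: Compute optimal value.
f(x*) = 4*7.0^2 - 10*7.0 = 126.0


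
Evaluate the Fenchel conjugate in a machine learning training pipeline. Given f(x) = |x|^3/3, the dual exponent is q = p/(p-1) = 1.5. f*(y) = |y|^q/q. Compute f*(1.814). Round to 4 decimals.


The conjugate exponent q satisfies 1/p + 1/q = 1.
p = 3, so q = 3/(3 - 1) = 1.5
|y|^q = 1.814^1.5 = 2.4432
f*(1.814) = 2.4432 / 1.5 = 1.6288


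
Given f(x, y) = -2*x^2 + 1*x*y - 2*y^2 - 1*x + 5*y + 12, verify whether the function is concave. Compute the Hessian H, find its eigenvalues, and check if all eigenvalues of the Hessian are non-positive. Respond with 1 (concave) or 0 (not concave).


The Hessian of f(x,y) = -2*x^2 + 1*x*y - 2*y^2 - 1*x + 5*y + 12 is:
H = [[-4, 1], [1, -4]]
Trace = -4 - 4 = -8
Determinant = -4*-4 - (1)^2 = 15
Discriminant = (-8)^2 - 4*15 = 4.0
Eigenvalues: lambda_1 = -5.0, lambda_2 = -3.0
The function is concave.

1


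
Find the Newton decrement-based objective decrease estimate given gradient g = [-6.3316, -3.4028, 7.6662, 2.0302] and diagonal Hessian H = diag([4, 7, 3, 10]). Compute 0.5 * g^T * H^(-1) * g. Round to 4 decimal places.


Step 1: H is diagonal, so H^(-1) * g = [-1.5829, -0.4861, 2.5554, 0.203].
Step 2: g^T H^(-1) g = sum_i g_i^2 / H_ii
  = (-6.3316)^2/4 + (-3.4028)^2/7 + (7.6662)^2/3 + (2.0302)^2/10
  = 10.0223 + 1.6541 + 19.5902 + 0.4122 = 31.6788
Step 3: Objective decrease = 0.5 * g^T H^(-1) g = 15.8394


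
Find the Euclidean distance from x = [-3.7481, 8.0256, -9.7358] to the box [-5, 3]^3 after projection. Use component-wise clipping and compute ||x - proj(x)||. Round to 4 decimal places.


Project each component onto [-5, 3].
clip(-3.7481) = -3.7481, clip(8.0256) = 3.0, clip(-9.7358) = -5.0
Projection = [-3.7481, 3.0, -5.0]
Squared diffs: [0.0, 25.2567, 22.4278]
Distance = sqrt(47.6845) = 6.9054


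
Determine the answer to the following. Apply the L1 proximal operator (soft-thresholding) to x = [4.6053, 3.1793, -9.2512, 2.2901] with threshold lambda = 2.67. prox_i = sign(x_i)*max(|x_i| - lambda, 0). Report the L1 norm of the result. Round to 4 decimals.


Soft-thresholding with lambda = 2.67:
prox(4.6053) = sign(4.6053)*max(|4.6053| - 2.67, 0) = 1.9353
prox(3.1793) = sign(3.1793)*max(|3.1793| - 2.67, 0) = 0.5093
prox(-9.2512) = sign(-9.2512)*max(|-9.2512| - 2.67, 0) = -6.5812
prox(2.2901) = sign(2.2901)*max(|2.2901| - 2.67, 0) = 0.0
prox(x) = [1.9353, 0.5093, -6.5812, 0.0]
||prox(x)||_1 = 1.9353 + 0.5093 + 6.5812 + 0.0 = 9.0258


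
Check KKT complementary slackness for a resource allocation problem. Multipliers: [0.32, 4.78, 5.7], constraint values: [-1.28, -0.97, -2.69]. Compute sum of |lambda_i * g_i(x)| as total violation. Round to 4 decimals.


KKT complementary slackness check:
lambda_1 * g_1 = 0.32 * -1.28 = -0.4096
lambda_2 * g_2 = 4.78 * -0.97 = -4.6366
lambda_3 * g_3 = 5.7 * -2.69 = -15.333
Total violation = 0.4096 + 4.6366 + 15.333 = 20.3792


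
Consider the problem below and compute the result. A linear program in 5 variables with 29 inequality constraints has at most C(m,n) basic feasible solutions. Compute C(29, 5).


Each vertex corresponds to some choice of n active constraints out of m, so the number of vertices is at most C(m, n) = m! / (n!(m-n)!).
m = 29, n = 5
Numerator: 29 * 28 * 27 * 26 * 25
Denominator: 5! = 120
C(29, 5) = 118755


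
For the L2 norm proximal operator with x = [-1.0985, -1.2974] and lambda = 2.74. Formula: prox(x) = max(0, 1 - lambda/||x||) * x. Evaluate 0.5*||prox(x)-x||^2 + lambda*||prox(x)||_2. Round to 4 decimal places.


Step 1: Compute ||x||.
||x|| = 1.7
Step 2: Compute scaling factor.
scale = max(0, 1 - 2.74/1.7) = 0.0
Step 3: prox(x) = [-0.0, -0.0]
||prox(x)|| = 0.0
Step 4: Proximal objective.
0.5*||prox-x||^2 = 1.445
lambda*||prox|| = 0.0
Total = 1.445


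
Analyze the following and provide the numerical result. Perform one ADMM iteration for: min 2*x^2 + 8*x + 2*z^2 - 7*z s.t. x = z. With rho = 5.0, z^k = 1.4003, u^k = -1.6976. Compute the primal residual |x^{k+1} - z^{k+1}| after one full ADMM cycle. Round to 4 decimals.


ADMM iteration with rho = 5.0, z^k = 1.4003, u^k = -1.6976
Step 1: x-update.
Minimize 2*x^2 + 8*x + (5.0/2)*(x - 1.4003 - 1.6976)^2
FOC: (2*2 + 5.0)*x = -8 + 5.0*(1.4003 + 1.6976)
x^{k+1} = 0.8322
Step 2: z-update.
Minimize 2*z^2 - 7*z + (5.0/2)*(0.8322 - z - 1.6976)^2
FOC: (2*2 + 5.0)*z = 7 + 5.0*(0.8322 - 1.6976)
z^{k+1} = 0.297
Step 3: u-update.
u^{k+1} = -1.6976 + 0.8322 - 0.297 = -1.1624
Step 4: Primal residual = |0.8322 - 0.297| = 0.5352


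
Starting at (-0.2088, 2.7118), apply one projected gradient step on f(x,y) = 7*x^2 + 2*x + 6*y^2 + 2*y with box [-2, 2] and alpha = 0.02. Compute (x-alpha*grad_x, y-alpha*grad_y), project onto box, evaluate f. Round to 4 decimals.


Step 1: Compute gradient at (-0.2088, 2.7118).
grad_x = 2*7*-0.2088 + 2 = -0.9232
grad_y = 2*6*2.7118 + 2 = 34.5416
Step 2: Gradient step.
x_raw = -0.2088 - 0.02*-0.9232 = -0.1903
y_raw = 2.7118 - 0.02*34.5416 = 2.021
Step 3: Project onto [-2, 2].
x_proj = clip(-0.1903) = -0.1903
y_proj = clip(2.021) = 2.0
Step 4: Evaluate f.
f(-0.1903, 2.0) = 27.8729


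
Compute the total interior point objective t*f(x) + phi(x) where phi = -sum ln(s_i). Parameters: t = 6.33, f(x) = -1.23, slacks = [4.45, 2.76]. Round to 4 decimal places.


Step 1: Compute log-barrier.
ln values: [1.4929, 1.0152]
phi = -(1.4929 + 1.0152) = -2.5081
Step 2: Compute augmented objective.
t*f(x) = 6.33*-1.23 = -7.7859
Total = -7.7859 - 2.5081 = -10.294


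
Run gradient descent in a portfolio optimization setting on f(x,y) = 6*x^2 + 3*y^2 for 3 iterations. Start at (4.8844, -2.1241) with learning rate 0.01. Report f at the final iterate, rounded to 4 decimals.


Gradient descent on f(x,y) = 6*x^2 + 3*y^2.
Starting point: (4.8844, -2.1241), alpha = 0.01
Step 1: grad_x = 2*6*4.8844 = 58.6128, grad_y = 2*3*-2.1241 = -12.7446
  x_1 = 4.8844 - 0.01*58.6128 = 4.2983
  y_1 = -2.1241 - 0.01*-12.7446 = -1.9967
Step 2: grad_x = 2*6*4.2983 = 51.5793, grad_y = 2*3*-1.9967 = -11.9799
  x_2 = 4.2983 - 0.01*51.5793 = 3.7825
  y_2 = -1.9967 - 0.01*-11.9799 = -1.8769
Step 3: grad_x = 2*6*3.7825 = 45.3898, grad_y = 2*3*-1.8769 = -11.2611
  x_3 = 3.7825 - 0.01*45.3898 = 3.3286
  y_3 = -1.8769 - 0.01*-11.2611 = -1.7642
f(3.3286, -1.7642) = 6*3.3286^2 + 3*(-1.7642)^2 = 75.8144


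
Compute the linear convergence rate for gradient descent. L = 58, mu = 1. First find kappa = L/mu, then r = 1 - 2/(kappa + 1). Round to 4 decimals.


Step 1: Compute the condition number.
kappa = L/mu = 58/1 = 58.0
Step 2: Compute the convergence rate.
r = 1 - 2/(kappa + 1) = 1 - 2*mu/(L + mu) = (L - mu)/(L + mu) = 57/59 = 0.9661


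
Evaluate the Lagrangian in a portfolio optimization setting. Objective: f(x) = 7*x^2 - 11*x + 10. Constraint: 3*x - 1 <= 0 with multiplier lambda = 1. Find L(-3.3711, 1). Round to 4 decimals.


Step 1: Evaluate f(x).
f(-3.3711) = 7*(-3.3711)^2 - 11*(-3.3711) + 10 = 126.6323
Step 2: Evaluate g(x).
g(-3.3711) = 3*-3.3711 - 1 = -11.1133
Step 3: Compute Lagrangian.
L = 126.6323 + 1*-11.1133 = 115.519


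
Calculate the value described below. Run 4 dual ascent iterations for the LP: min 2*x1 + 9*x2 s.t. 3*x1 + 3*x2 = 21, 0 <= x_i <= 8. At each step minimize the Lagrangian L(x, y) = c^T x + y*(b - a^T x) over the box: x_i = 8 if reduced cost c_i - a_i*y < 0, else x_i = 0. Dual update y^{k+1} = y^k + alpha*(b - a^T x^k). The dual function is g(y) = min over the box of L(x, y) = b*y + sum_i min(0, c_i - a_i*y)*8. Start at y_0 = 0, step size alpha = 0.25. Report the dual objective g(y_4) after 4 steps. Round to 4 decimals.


Dual ascent for LP: min 2*x1 + 9*x2, 3*x1 + 3*x2 = 21, 0 <= x_i <= 8
Step 1: y^k = 0.0, reduced costs: (2.0, 9.0)
  x^k = (0.0, 0.0), subgradient = b - a^T x = 21.0
  y^{k+1} = 0.0 + 0.25*21.0 = 5.25
Step 2: y^k = 5.25, reduced costs: (-13.75, -6.75)
  x^k = (8.0, 8.0), subgradient = b - a^T x = -27.0
  y^{k+1} = 5.25 + 0.25*-27.0 = -1.5
Step 3: y^k = -1.5, reduced costs: (6.5, 13.5)
  x^k = (0.0, 0.0), subgradient = b - a^T x = 21.0
  y^{k+1} = -1.5 + 0.25*21.0 = 3.75
Step 4: y^k = 3.75, reduced costs: (-9.25, -2.25)
  x^k = (8.0, 8.0), subgradient = b - a^T x = -27.0
  y^{k+1} = 3.75 + 0.25*-27.0 = -3.0
Dual objective at y_4 = -3.0: reduced costs (11.0, 18.0), box minimizer x = (0.0, 0.0)
g(y_4) = b*y + (c1 - a1*y)*x1 + (c2 - a2*y)*x2 = 21*(-3.0) + 11.0*0.0 + 18.0*0.0 = -63.0 + 0.0 + 0.0 = -63.0


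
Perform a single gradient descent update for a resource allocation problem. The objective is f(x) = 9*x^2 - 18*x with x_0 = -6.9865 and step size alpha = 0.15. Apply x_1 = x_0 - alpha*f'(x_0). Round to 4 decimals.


We compute the gradient at x_0 and apply the update.
f'(x) = 18*x - 18
f'(-6.9865) = 18*-6.9865 - 18 = -143.757
x_1 = -6.9865 - 0.15*-143.757 = 14.5771


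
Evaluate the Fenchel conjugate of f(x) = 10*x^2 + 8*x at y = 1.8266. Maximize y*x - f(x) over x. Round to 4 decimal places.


f*(y) = sup_x {y*x - a*x^2 - b*x} = sup_x {(y-b)*x - a*x^2}
FOC: (y - b) - 2a*x = 0 => x* = (y - b)/(2a)
x* = (1.8266 - 8)/(2*10) = -0.3087
f*(1.8266) = (y-b)^2/(4a) = (1.8266 - 8)^2/(4*10)
= 38.1109/40 = 0.9528


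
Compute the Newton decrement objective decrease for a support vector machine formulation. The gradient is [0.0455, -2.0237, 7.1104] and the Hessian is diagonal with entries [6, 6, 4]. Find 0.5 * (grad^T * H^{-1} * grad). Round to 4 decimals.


Step 1: H is diagonal, so H^(-1) * g = [0.0076, -0.3373, 1.7776].
Step 2: g^T H^(-1) g = sum_i g_i^2 / H_ii
  = (0.0455)^2/6 + (-2.0237)^2/6 + (7.1104)^2/4
  = 0.0003 + 0.6826 + 12.6394 = 13.3224
Step 3: Objective decrease = 0.5 * g^T H^(-1) g = 6.6612


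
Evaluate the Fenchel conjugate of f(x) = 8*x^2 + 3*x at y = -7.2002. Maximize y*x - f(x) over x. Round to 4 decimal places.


f*(y) = sup_x {y*x - a*x^2 - b*x} = sup_x {(y-b)*x - a*x^2}
FOC: (y - b) - 2a*x = 0 => x* = (y - b)/(2a)
x* = (-7.2002 - 3)/(2*8) = -0.6375
f*(-7.2002) = (y-b)^2/(4a) = (-7.2002 - 3)^2/(4*8)
= 104.0441/32 = 3.2514


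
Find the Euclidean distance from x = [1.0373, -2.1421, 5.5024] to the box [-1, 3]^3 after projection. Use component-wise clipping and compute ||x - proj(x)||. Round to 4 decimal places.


Project each component onto [-1, 3].
clip(1.0373) = 1.0373, clip(-2.1421) = -1.0, clip(5.5024) = 3.0
Projection = [1.0373, -1.0, 3.0]
Squared diffs: [0.0, 1.3044, 6.262]
Distance = sqrt(7.5664) = 2.7507


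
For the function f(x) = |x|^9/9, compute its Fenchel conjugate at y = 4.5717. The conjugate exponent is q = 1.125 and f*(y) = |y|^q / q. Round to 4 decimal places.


The conjugate exponent q satisfies 1/p + 1/q = 1.
p = 9, so q = 9/(9 - 1) = 1.125
|y|^q = 4.5717^1.125 = 5.5282
f*(4.5717) = 5.5282 / 1.125 = 4.914


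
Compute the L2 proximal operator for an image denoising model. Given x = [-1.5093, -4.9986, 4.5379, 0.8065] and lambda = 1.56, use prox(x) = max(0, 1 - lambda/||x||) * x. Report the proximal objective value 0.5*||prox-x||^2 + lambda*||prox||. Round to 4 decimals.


Step 1: Compute ||x||.
||x|| = 6.9647
Step 2: Compute scaling factor.
scale = max(0, 1 - 1.56/6.9647) = 0.776
Step 3: prox(x) = [-1.1712, -3.879, 3.5215, 0.6259]
||prox(x)|| = 5.4047
Step 4: Proximal objective.
0.5*||prox-x||^2 = 1.2168
lambda*||prox|| = 8.4313
Total = 9.6481


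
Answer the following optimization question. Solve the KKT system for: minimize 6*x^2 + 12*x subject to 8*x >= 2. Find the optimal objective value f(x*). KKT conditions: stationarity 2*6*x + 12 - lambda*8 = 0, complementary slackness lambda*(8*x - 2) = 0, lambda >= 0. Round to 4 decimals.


Step 1: Try lambda = 0 (constraint inactive).
x_unc = -12/(2*6) = -1.0
Check: 8*-1.0 = -8.0 < 2 -- violated!
Step 2: Constraint must be active: 8*x = 2
x* = 2/8 = 0.25
lambda = (2*6*0.25 + 12)/8 = 1.875
Step 3: Compute optimal value.
f(x*) = 6*0.25^2 + 12*0.25 = 3.375


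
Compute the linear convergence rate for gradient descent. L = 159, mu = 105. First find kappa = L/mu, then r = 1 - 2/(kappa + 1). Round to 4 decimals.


Step 1: Compute the condition number.
kappa = L/mu = 159/105 = 1.5143
Step 2: Compute the convergence rate.
r = 1 - 2/(kappa + 1) = 1 - 2*mu/(L + mu) = (L - mu)/(L + mu) = 54/264 = 0.2045


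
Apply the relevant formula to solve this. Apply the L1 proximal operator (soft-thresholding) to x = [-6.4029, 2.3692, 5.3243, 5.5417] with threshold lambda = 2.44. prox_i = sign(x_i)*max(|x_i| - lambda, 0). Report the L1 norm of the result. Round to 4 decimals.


Soft-thresholding with lambda = 2.44:
prox(-6.4029) = sign(-6.4029)*max(|-6.4029| - 2.44, 0) = -3.9629
prox(2.3692) = sign(2.3692)*max(|2.3692| - 2.44, 0) = 0.0
prox(5.3243) = sign(5.3243)*max(|5.3243| - 2.44, 0) = 2.8843
prox(5.5417) = sign(5.5417)*max(|5.5417| - 2.44, 0) = 3.1017
prox(x) = [-3.9629, 0.0, 2.8843, 3.1017]
||prox(x)||_1 = 3.9629 + 0.0 + 2.8843 + 3.1017 = 9.9489


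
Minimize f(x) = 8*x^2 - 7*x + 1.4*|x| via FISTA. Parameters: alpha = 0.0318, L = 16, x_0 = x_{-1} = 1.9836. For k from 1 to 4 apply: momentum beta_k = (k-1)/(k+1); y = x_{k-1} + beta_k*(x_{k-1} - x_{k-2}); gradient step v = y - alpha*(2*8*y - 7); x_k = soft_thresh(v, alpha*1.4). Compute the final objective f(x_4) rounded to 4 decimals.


FISTA on f(x) = 8*x^2 - 7*x + 1.4*|x|
L = 16, alpha = 0.0318
Iteration 1: beta = 0.0, y = 1.9836 + 0.0*(1.9836 - 1.9836) = 1.9836
  grad(y) = 24.7376, v = y - alpha*grad = 1.1969
  prox(v) = soft_thresh(1.1969, 0.0445) = 1.1524
Iteration 2: beta = 0.3333, y = 1.1524 + 0.3333*(1.1524 - 1.9836) = 0.8754
  grad(y) = 7.0059, v = y - alpha*grad = 0.6526
  prox(v) = soft_thresh(0.6526, 0.0445) = 0.6081
Iteration 3: beta = 0.5, y = 0.6081 + 0.5*(0.6081 - 1.1524) = 0.3359
  grad(y) = -1.626, v = y - alpha*grad = 0.3876
  prox(v) = soft_thresh(0.3876, 0.0445) = 0.3431
Iteration 4: beta = 0.6, y = 0.3431 + 0.6*(0.3431 - 0.6081) = 0.1841
  grad(y) = -4.055, v = y - alpha*grad = 0.313
  prox(v) = soft_thresh(0.313, 0.0445) = 0.2685
f(x_4) = 8*0.2685^2 - 7*0.2685 + 1.4*|0.2685| = -0.9269


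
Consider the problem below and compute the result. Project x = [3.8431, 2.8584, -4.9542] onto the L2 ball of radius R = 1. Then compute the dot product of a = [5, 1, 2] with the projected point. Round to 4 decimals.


Step 1: Compute ||x|| (intermediates to 6 decimals).
||x|| = sqrt(3.8431^2 + 2.8584^2 + (-4.9542)^2) = 6.890861
Step 2: Project.
Since ||x|| > R, scale = R/||x|| = 1/6.890861 = 0.14512, proj(x) = scale * x
proj(x) = [0.557711, 0.414811, -0.718954]
Step 3: Dot product.
a^T * proj(x) = 5*0.557711 + 1*0.414811 + 2*(-0.718954) = 1.7655


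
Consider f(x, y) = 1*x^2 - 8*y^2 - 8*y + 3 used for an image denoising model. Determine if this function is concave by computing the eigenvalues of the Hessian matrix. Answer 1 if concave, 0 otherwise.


The Hessian of f(x,y) = 1*x^2 - 8*y^2 - 8*y + 3 is:
H = [[2, 0], [0, -16]]
Trace = 2 - 16 = -14
Determinant = 2*-16 - (0)^2 = -32
Discriminant = (-14)^2 - 4*-32 = 324.0
Eigenvalues: lambda_1 = -16.0, lambda_2 = 2.0
The function is not concave.

0


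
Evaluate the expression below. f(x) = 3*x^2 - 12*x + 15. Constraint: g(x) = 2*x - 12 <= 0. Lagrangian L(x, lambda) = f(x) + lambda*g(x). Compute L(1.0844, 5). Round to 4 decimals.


Step 1: Evaluate f(x).
f(1.0844) = 3*1.0844^2 - 12*1.0844 + 15 = 5.515
Step 2: Evaluate g(x).
g(1.0844) = 2*1.0844 - 12 = -9.8312
Step 3: Compute Lagrangian.
L = 5.515 + 5*-9.8312 = -43.641


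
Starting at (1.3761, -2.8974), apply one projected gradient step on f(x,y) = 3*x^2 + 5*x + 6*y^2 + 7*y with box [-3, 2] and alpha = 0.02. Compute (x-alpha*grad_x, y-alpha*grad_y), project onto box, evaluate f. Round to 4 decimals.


Step 1: Compute gradient at (1.3761, -2.8974).
grad_x = 2*3*1.3761 + 5 = 13.2566
grad_y = 2*6*-2.8974 + 7 = -27.7688
Step 2: Gradient step.
x_raw = 1.3761 - 0.02*13.2566 = 1.111
y_raw = -2.8974 - 0.02*-27.7688 = -2.342
Step 3: Project onto [-3, 2].
x_proj = clip(1.111) = 1.111
y_proj = clip(-2.342) = -2.342
Step 4: Evaluate f.
f(1.111, -2.342) = 25.7739


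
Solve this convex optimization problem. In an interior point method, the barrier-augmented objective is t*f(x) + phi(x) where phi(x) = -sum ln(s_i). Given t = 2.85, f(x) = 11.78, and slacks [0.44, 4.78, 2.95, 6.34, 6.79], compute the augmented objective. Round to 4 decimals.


Step 1: Compute log-barrier.
ln values: [-0.821, 1.5644, 1.0818, 1.8469, 1.9155]
phi = -(-0.821 + 1.5644 + 1.0818 + 1.8469 + 1.9155) = -5.5876
Step 2: Compute augmented objective.
t*f(x) = 2.85*11.78 = 33.573
Total = 33.573 - 5.5876 = 27.9854


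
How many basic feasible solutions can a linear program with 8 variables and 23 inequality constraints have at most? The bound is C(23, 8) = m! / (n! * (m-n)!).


Each vertex corresponds to some choice of n active constraints out of m, so the number of vertices is at most C(m, n) = m! / (n!(m-n)!).
m = 23, n = 8
Numerator: 23 * 22 * 21 * 20 * 19 * 18 * 17 * 16
Denominator: 8! = 40320
C(23, 8) = 490314


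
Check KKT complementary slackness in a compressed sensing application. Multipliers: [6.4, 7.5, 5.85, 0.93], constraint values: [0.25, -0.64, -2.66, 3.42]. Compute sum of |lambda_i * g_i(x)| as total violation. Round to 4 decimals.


KKT complementary slackness check:
lambda_1 * g_1 = 6.4 * 0.25 = 1.6
lambda_2 * g_2 = 7.5 * -0.64 = -4.8
lambda_3 * g_3 = 5.85 * -2.66 = -15.561
lambda_4 * g_4 = 0.93 * 3.42 = 3.1806
Total violation = 1.6 + 4.8 + 15.561 + 3.1806 = 25.1416


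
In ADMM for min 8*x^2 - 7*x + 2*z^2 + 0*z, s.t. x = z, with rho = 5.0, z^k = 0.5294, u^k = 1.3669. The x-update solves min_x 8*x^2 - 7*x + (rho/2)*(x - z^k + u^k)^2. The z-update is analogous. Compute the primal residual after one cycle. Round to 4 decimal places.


ADMM iteration with rho = 5.0, z^k = 0.5294, u^k = 1.3669
Step 1: x-update.
Minimize 8*x^2 - 7*x + (5.0/2)*(x - 0.5294 + 1.3669)^2
FOC: (2*8 + 5.0)*x = 7 + 5.0*(0.5294 - 1.3669)
x^{k+1} = 0.1339
Step 2: z-update.
Minimize 2*z^2 + 0*z + (5.0/2)*(0.1339 - z + 1.3669)^2
FOC: (2*2 + 5.0)*z = 0 + 5.0*(0.1339 + 1.3669)
z^{k+1} = 0.8338
Step 3: u-update.
u^{k+1} = 1.3669 + 0.1339 - 0.8338 = 0.667
Step 4: Primal residual = |0.1339 - 0.8338| = 0.6999


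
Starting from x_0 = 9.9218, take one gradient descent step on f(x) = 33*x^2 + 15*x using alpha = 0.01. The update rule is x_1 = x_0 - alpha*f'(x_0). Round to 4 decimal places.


We compute the gradient at x_0 and apply the update.
f'(x) = 66*x + 15
f'(9.9218) = 66*9.9218 + 15 = 669.8388
x_1 = 9.9218 - 0.01*669.8388 = 3.2234


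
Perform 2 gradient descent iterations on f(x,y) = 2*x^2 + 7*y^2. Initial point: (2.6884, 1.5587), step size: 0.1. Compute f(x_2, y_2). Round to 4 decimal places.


Gradient descent on f(x,y) = 2*x^2 + 7*y^2.
Starting point: (2.6884, 1.5587), alpha = 0.1
Step 1: grad_x = 2*2*2.6884 = 10.7536, grad_y = 2*7*1.5587 = 21.8218
  x_1 = 2.6884 - 0.1*10.7536 = 1.613
  y_1 = 1.5587 - 0.1*21.8218 = -0.6235
Step 2: grad_x = 2*2*1.613 = 6.4522, grad_y = 2*7*-0.6235 = -8.7287
  x_2 = 1.613 - 0.1*6.4522 = 0.9678
  y_2 = -0.6235 - 0.1*-8.7287 = 0.2494
f(0.9678, 0.2494) = 2*0.9678^2 + 7*0.2494^2 = 2.3087


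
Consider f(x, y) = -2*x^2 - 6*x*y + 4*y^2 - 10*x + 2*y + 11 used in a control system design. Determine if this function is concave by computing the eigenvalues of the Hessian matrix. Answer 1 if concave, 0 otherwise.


The Hessian of f(x,y) = -2*x^2 - 6*x*y + 4*y^2 - 10*x + 2*y + 11 is:
H = [[-4, -6], [-6, 8]]
Trace = -4 + 8 = 4
Determinant = -4*8 - (-6)^2 = -68
Discriminant = (4)^2 - 4*-68 = 288.0
Eigenvalues: lambda_1 = -6.4853, lambda_2 = 10.4853
The function is not concave.

0


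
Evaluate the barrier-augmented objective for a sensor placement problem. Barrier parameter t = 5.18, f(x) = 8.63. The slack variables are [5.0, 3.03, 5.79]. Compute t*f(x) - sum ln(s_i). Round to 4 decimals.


Step 1: Compute log-barrier.
ln values: [1.6094, 1.1086, 1.7561]
phi = -(1.6094 + 1.1086 + 1.7561) = -4.4741
Step 2: Compute augmented objective.
t*f(x) = 5.18*8.63 = 44.7034
Total = 44.7034 - 4.4741 = 40.2293


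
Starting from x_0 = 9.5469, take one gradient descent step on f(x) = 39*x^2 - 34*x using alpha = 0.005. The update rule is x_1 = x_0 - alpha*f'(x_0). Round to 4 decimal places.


We compute the gradient at x_0 and apply the update.
f'(x) = 78*x - 34
f'(9.5469) = 78*9.5469 - 34 = 710.6582
x_1 = 9.5469 - 0.005*710.6582 = 5.9936


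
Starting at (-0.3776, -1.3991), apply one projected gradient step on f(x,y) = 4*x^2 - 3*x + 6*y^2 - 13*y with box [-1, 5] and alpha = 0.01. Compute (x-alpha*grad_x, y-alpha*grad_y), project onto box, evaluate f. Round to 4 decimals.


Step 1: Compute gradient at (-0.3776, -1.3991).
grad_x = 2*4*-0.3776 - 3 = -6.0208
grad_y = 2*6*-1.3991 - 13 = -29.7892
Step 2: Gradient step.
x_raw = -0.3776 - 0.01*-6.0208 = -0.3174
y_raw = -1.3991 - 0.01*-29.7892 = -1.1012
Step 3: Project onto [-1, 5].
x_proj = clip(-0.3174) = -0.3174
y_proj = clip(-1.1012) = -1.0
Step 4: Evaluate f.
f(-0.3174, -1.0) = 20.3551


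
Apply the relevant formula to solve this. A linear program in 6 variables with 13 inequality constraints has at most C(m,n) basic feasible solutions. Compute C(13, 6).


Each vertex corresponds to some choice of n active constraints out of m, so the number of vertices is at most C(m, n) = m! / (n!(m-n)!).
m = 13, n = 6
Numerator: 13 * 12 * 11 * 10 * 9 * 8
Denominator: 6! = 720
C(13, 6) = 1716


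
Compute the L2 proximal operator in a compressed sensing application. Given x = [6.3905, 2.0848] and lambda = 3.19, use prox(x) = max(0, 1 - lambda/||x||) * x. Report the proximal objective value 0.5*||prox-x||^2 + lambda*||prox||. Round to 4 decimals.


Step 1: Compute ||x||.
||x|| = 6.722
Step 2: Compute scaling factor.
scale = max(0, 1 - 3.19/6.722) = 0.5254
Step 3: prox(x) = [3.3578, 1.0954]
||prox(x)|| = 3.532
Step 4: Proximal objective.
0.5*||prox-x||^2 = 5.0881
lambda*||prox|| = 11.2671
Total = 16.355


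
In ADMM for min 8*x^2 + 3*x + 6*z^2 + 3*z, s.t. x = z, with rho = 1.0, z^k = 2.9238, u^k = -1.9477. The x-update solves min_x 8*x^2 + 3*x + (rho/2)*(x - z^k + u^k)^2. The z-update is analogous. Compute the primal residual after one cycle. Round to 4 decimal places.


ADMM iteration with rho = 1.0, z^k = 2.9238, u^k = -1.9477
Step 1: x-update.
Minimize 8*x^2 + 3*x + (1.0/2)*(x - 2.9238 - 1.9477)^2
FOC: (2*8 + 1.0)*x = -3 + 1.0*(2.9238 + 1.9477)
x^{k+1} = 0.1101
Step 2: z-update.
Minimize 6*z^2 + 3*z + (1.0/2)*(0.1101 - z - 1.9477)^2
FOC: (2*6 + 1.0)*z = -3 + 1.0*(0.1101 - 1.9477)
z^{k+1} = -0.3721
Step 3: u-update.
u^{k+1} = -1.9477 + 0.1101 + 0.3721 = -1.4655
Step 4: Primal residual = |0.1101 + 0.3721| = 0.4822


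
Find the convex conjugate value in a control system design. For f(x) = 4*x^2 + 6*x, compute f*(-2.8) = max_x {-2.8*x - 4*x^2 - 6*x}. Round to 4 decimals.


f*(y) = sup_x {y*x - a*x^2 - b*x} = sup_x {(y-b)*x - a*x^2}
FOC: (y - b) - 2a*x = 0 => x* = (y - b)/(2a)
x* = (-2.8 - 6)/(2*4) = -1.1
f*(-2.8) = (y-b)^2/(4a) = (-2.8 - 6)^2/(4*4)
= 77.44/16 = 4.84


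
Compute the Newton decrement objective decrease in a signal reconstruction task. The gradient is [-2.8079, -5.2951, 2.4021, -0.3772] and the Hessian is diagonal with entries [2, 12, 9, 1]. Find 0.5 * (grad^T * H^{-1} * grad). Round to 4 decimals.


Step 1: H is diagonal, so H^(-1) * g = [-1.404, -0.4413, 0.2669, -0.3772].
Step 2: g^T H^(-1) g = sum_i g_i^2 / H_ii
  = (-2.8079)^2/2 + (-5.2951)^2/12 + (2.4021)^2/9 + (-0.3772)^2/1
  = 3.9422 + 2.3365 + 0.6411 + 0.1423 = 7.0621
Step 3: Objective decrease = 0.5 * g^T H^(-1) g = 3.531


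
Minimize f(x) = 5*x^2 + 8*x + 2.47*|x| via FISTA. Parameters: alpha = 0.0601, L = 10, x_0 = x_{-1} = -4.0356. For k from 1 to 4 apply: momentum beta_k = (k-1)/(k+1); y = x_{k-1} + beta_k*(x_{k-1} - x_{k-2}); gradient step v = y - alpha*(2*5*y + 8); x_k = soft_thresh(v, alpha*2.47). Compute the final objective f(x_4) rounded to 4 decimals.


FISTA on f(x) = 5*x^2 + 8*x + 2.47*|x|
L = 10, alpha = 0.0601
Iteration 1: beta = 0.0, y = -4.0356 + 0.0*(-4.0356 + 4.0356) = -4.0356
  grad(y) = -32.356, v = y - alpha*grad = -2.091
  prox(v) = soft_thresh(-2.091, 0.1484) = -1.9426
Iteration 2: beta = 0.3333, y = -1.9426 + 0.3333*(-1.9426 + 4.0356) = -1.2449
  grad(y) = -4.4488, v = y - alpha*grad = -0.9775
  prox(v) = soft_thresh(-0.9775, 0.1484) = -0.8291
Iteration 3: beta = 0.5, y = -0.8291 + 0.5*(-0.8291 + 1.9426) = -0.2723
  grad(y) = 5.2769, v = y - alpha*grad = -0.5895
  prox(v) = soft_thresh(-0.5895, 0.1484) = -0.441
Iteration 4: beta = 0.6, y = -0.441 + 0.6*(-0.441 + 0.8291) = -0.2082
  grad(y) = 5.9183, v = y - alpha*grad = -0.5639
  prox(v) = soft_thresh(-0.5639, 0.1484) = -0.4154
f(x_4) = 5*(-0.4154)^2 + 8*(-0.4154) + 2.47*|-0.4154| = -1.4344


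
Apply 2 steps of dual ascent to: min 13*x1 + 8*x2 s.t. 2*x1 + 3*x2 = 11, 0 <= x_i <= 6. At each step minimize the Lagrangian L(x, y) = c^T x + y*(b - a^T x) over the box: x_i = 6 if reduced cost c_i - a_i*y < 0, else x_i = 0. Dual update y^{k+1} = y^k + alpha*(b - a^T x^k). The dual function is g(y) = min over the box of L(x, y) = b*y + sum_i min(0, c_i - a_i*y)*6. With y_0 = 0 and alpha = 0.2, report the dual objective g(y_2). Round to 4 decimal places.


Dual ascent for LP: min 13*x1 + 8*x2, 2*x1 + 3*x2 = 11, 0 <= x_i <= 6
Step 1: y^k = 0.0, reduced costs: (13.0, 8.0)
  x^k = (0.0, 0.0), subgradient = b - a^T x = 11.0
  y^{k+1} = 0.0 + 0.2*11.0 = 2.2
Step 2: y^k = 2.2, reduced costs: (8.6, 1.4)
  x^k = (0.0, 0.0), subgradient = b - a^T x = 11.0
  y^{k+1} = 2.2 + 0.2*11.0 = 4.4
Dual objective at y_2 = 4.4: reduced costs (4.2, -5.2), box minimizer x = (0.0, 6.0)
g(y_2) = b*y + (c1 - a1*y)*x1 + (c2 - a2*y)*x2 = 11*4.4 + 4.2*0.0 + (-5.2)*6.0 = 48.4 + 0.0 - 31.2 = 17.2


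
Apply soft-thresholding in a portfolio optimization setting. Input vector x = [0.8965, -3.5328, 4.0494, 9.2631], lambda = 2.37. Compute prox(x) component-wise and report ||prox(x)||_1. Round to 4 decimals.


Soft-thresholding with lambda = 2.37:
prox(0.8965) = sign(0.8965)*max(|0.8965| - 2.37, 0) = 0.0
prox(-3.5328) = sign(-3.5328)*max(|-3.5328| - 2.37, 0) = -1.1628
prox(4.0494) = sign(4.0494)*max(|4.0494| - 2.37, 0) = 1.6794
prox(9.2631) = sign(9.2631)*max(|9.2631| - 2.37, 0) = 6.8931
prox(x) = [0.0, -1.1628, 1.6794, 6.8931]
||prox(x)||_1 = 0.0 + 1.1628 + 1.6794 + 6.8931 = 9.7353


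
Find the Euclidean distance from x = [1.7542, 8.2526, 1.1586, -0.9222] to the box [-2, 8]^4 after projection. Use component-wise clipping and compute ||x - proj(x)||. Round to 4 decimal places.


Project each component onto [-2, 8].
clip(1.7542) = 1.7542, clip(8.2526) = 8.0, clip(1.1586) = 1.1586, clip(-0.9222) = -0.9222
Projection = [1.7542, 8.0, 1.1586, -0.9222]
Squared diffs: [0.0, 0.0638, 0.0, 0.0]
Distance = sqrt(0.0638) = 0.2526


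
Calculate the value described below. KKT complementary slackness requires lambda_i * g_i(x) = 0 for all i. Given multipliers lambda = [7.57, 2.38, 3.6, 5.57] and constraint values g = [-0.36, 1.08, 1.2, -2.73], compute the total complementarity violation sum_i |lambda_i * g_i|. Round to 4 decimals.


KKT complementary slackness check:
lambda_1 * g_1 = 7.57 * -0.36 = -2.7252
lambda_2 * g_2 = 2.38 * 1.08 = 2.5704
lambda_3 * g_3 = 3.6 * 1.2 = 4.32
lambda_4 * g_4 = 5.57 * -2.73 = -15.2061
Total violation = 2.7252 + 2.5704 + 4.32 + 15.2061 = 24.8217


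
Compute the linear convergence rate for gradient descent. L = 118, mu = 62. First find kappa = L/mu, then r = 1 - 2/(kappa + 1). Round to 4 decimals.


Step 1: Compute the condition number.
kappa = L/mu = 118/62 = 1.9032
Step 2: Compute the convergence rate.
r = 1 - 2/(kappa + 1) = 1 - 2*mu/(L + mu) = (L - mu)/(L + mu) = 56/180 = 0.3111


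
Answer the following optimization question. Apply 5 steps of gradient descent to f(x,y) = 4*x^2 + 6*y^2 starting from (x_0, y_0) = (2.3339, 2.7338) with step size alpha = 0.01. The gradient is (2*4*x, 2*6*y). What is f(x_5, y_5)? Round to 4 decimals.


Gradient descent on f(x,y) = 4*x^2 + 6*y^2.
Starting point: (2.3339, 2.7338), alpha = 0.01
Step 1: grad_x = 2*4*2.3339 = 18.6712, grad_y = 2*6*2.7338 = 32.8056
  x_1 = 2.3339 - 0.01*18.6712 = 2.1472
  y_1 = 2.7338 - 0.01*32.8056 = 2.4057
Step 2: grad_x = 2*4*2.1472 = 17.1775, grad_y = 2*6*2.4057 = 28.8689
  x_2 = 2.1472 - 0.01*17.1775 = 1.9754
  y_2 = 2.4057 - 0.01*28.8689 = 2.1171
Step 3: grad_x = 2*4*1.9754 = 15.8033, grad_y = 2*6*2.1171 = 25.4047
  x_3 = 1.9754 - 0.01*15.8033 = 1.8174
  y_3 = 2.1171 - 0.01*25.4047 = 1.863
Step 4: grad_x = 2*4*1.8174 = 14.539, grad_y = 2*6*1.863 = 22.3561
  x_4 = 1.8174 - 0.01*14.539 = 1.672
  y_4 = 1.863 - 0.01*22.3561 = 1.6394
Step 5: grad_x = 2*4*1.672 = 13.3759, grad_y = 2*6*1.6394 = 19.6734
  x_5 = 1.672 - 0.01*13.3759 = 1.5382
  y_5 = 1.6394 - 0.01*19.6734 = 1.4427
f(1.5382, 1.4427) = 4*1.5382^2 + 6*1.4427^2 = 21.9531


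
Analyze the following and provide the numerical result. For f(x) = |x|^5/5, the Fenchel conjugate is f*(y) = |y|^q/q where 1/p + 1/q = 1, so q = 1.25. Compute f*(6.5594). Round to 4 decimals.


The conjugate exponent q satisfies 1/p + 1/q = 1.
p = 5, so q = 5/(5 - 1) = 1.25
|y|^q = 6.5594^1.25 = 10.4974
f*(6.5594) = 10.4974 / 1.25 = 8.3979


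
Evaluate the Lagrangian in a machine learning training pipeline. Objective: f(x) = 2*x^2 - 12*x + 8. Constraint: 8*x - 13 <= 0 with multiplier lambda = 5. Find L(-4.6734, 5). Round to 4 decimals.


Step 1: Evaluate f(x).
f(-4.6734) = 2*(-4.6734)^2 - 12*(-4.6734) + 8 = 107.7621
Step 2: Evaluate g(x).
g(-4.6734) = 8*-4.6734 - 13 = -50.3872
Step 3: Compute Lagrangian.
L = 107.7621 + 5*-50.3872 = -144.1739


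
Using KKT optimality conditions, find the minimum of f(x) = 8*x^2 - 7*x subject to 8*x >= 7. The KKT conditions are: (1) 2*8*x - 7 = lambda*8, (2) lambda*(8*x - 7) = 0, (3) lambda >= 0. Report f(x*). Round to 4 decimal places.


Step 1: Try lambda = 0 (constraint inactive).
x_unc = 7/(2*8) = 0.4375
Check: 8*0.4375 = 3.5 < 7 -- violated!
Step 2: Constraint must be active: 8*x = 7
x* = 7/8 = 0.875
lambda = (2*8*0.875 - 7)/8 = 0.875
Step 3: Compute optimal value.
f(x*) = 8*0.875^2 - 7*0.875 = 0.0


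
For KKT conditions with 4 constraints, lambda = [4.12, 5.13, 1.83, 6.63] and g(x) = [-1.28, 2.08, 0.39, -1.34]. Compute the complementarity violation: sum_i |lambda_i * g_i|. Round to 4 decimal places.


KKT complementary slackness check:
lambda_1 * g_1 = 4.12 * -1.28 = -5.2736
lambda_2 * g_2 = 5.13 * 2.08 = 10.6704
lambda_3 * g_3 = 1.83 * 0.39 = 0.7137
lambda_4 * g_4 = 6.63 * -1.34 = -8.8842
Total violation = 5.2736 + 10.6704 + 0.7137 + 8.8842 = 25.5419


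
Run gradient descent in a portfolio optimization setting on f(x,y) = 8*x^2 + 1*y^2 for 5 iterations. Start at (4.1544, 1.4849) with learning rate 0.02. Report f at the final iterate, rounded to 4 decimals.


Gradient descent on f(x,y) = 8*x^2 + 1*y^2.
Starting point: (4.1544, 1.4849), alpha = 0.02
Step 1: grad_x = 2*8*4.1544 = 66.4704, grad_y = 2*1*1.4849 = 2.9698
  x_1 = 4.1544 - 0.02*66.4704 = 2.825
  y_1 = 1.4849 - 0.02*2.9698 = 1.4255
Step 2: grad_x = 2*8*2.825 = 45.1999, grad_y = 2*1*1.4255 = 2.851
  x_2 = 2.825 - 0.02*45.1999 = 1.921
  y_2 = 1.4255 - 0.02*2.851 = 1.3685
Step 3: grad_x = 2*8*1.921 = 30.7359, grad_y = 2*1*1.3685 = 2.737
  x_3 = 1.921 - 0.02*30.7359 = 1.3063
  y_3 = 1.3685 - 0.02*2.737 = 1.3137
Step 4: grad_x = 2*8*1.3063 = 20.9004, grad_y = 2*1*1.3137 = 2.6275
  x_4 = 1.3063 - 0.02*20.9004 = 0.8883
  y_4 = 1.3137 - 0.02*2.6275 = 1.2612
Step 5: grad_x = 2*8*0.8883 = 14.2123, grad_y = 2*1*1.2612 = 2.5224
  x_5 = 0.8883 - 0.02*14.2123 = 0.604
  y_5 = 1.2612 - 0.02*2.5224 = 1.2107
f(0.604, 1.2107) = 8*0.604^2 + 1*1.2107^2 = 4.3847


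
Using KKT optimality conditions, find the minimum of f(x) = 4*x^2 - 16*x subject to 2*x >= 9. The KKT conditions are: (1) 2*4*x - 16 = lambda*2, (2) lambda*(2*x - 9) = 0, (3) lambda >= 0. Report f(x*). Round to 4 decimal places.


Step 1: Try lambda = 0 (constraint inactive).
x_unc = 16/(2*4) = 2.0
Check: 2*2.0 = 4.0 < 9 -- violated!
Step 2: Constraint must be active: 2*x = 9
x* = 9/2 = 4.5
lambda = (2*4*4.5 - 16)/2 = 10.0
Step 3: Compute optimal value.
f(x*) = 4*4.5^2 - 16*4.5 = 9.0


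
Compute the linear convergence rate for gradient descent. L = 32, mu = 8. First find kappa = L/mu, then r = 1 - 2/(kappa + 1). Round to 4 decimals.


Step 1: Compute the condition number.
kappa = L/mu = 32/8 = 4.0
Step 2: Compute the convergence rate.
r = 1 - 2/(kappa + 1) = 1 - 2*mu/(L + mu) = (L - mu)/(L + mu) = 24/40 = 0.6
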